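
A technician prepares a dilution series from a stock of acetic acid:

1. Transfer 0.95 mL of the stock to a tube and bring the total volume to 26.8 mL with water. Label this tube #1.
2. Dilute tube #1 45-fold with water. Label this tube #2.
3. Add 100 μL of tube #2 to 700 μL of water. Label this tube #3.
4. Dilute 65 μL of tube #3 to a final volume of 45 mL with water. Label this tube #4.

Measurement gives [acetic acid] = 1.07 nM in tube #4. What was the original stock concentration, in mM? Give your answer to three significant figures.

7.52 mM

Step 1: 0.95 mL brought to 26.8 mL → factor 26.8/0.95 = 28.211
Step 2: 45-fold → factor 45
Step 3: 100 μL + 700 μL = 800 μL total → factor 800/100 = 8
Step 4: 65 μL brought to 45 mL → factor 45000/65 = 692.31
Overall dilution factor = 28.211 × 45 × 8 × 692.31 = 7.0309 × 10^6
Stock = 1.07 nM × 7.0309 × 10^6 = 7.523 × 10^6 nM = 7.52 mM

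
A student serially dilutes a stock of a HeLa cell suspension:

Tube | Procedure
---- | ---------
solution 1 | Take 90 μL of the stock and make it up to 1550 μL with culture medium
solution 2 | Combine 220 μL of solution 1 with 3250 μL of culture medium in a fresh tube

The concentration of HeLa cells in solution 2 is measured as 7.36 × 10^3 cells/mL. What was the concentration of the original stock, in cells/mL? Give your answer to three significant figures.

Step 1: 90 μL brought to 1550 μL → factor 1550/90 = 17.222
Step 2: 220 μL + 3250 μL = 3470 μL total → factor 3470/220 = 15.773
Overall dilution factor = 17.222 × 15.773 = 271.64
Stock = 7.36 × 10^3 cells/mL × 271.64 = 2.00 × 10^6 cells/mL

2.00 × 10^6 cells/mL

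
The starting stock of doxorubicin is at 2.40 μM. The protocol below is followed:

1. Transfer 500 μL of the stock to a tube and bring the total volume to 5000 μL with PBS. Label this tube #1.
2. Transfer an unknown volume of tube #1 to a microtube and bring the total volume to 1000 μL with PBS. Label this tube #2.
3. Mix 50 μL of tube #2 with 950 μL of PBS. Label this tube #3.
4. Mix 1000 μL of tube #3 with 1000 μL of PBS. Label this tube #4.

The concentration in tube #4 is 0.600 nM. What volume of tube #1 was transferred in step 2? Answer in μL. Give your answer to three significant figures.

Step 1: 500 μL brought to 5000 μL → factor 5000/500 = 10
Step 2: v brought to 1000 μL → factor = 1000 μL/v
Step 3: 50 μL + 950 μL = 1000 μL total → factor 1000/50 = 20
Step 4: 1000 μL + 1000 μL = 2000 μL total → factor 2000/1000 = 2
Product of known-step factors = 400
Overall factor = 2.40 μM / (0.600 nM) = 4000
Step-2 factor = 4000 / 400 = 10
v = 1000 μL / 10 = 100 μL

100 μL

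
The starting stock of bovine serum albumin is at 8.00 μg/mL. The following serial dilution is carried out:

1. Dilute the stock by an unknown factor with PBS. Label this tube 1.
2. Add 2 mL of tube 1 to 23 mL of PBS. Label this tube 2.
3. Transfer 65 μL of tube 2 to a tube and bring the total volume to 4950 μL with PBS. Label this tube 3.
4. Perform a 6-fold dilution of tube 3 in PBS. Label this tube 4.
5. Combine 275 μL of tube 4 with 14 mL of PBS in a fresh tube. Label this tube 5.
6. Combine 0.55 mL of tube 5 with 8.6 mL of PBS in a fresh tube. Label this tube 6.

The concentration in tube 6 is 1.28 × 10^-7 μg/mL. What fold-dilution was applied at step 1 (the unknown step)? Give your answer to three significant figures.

12.7-fold

Step 1: unknown factor x
Step 2: 2 mL + 23 mL = 25 mL total → factor 25/2 = 12.5
Step 3: 65 μL brought to 4950 μL → factor 4950/65 = 76.154
Step 4: 6-fold → factor 6
Step 5: 275 μL + 14 mL = 14275 μL total → factor 14275/275 = 51.909
Step 6: 0.55 mL + 8.6 mL = 9.15 mL total → factor 9.15/0.55 = 16.636
Product of known-step factors = 4.9324 × 10^6
Overall factor = 8.00 μg/mL / (1.28 × 10^-7 μg/mL) = 6.25 × 10^7
x = 6.25 × 10^7 / 4.9324 × 10^6 = 12.7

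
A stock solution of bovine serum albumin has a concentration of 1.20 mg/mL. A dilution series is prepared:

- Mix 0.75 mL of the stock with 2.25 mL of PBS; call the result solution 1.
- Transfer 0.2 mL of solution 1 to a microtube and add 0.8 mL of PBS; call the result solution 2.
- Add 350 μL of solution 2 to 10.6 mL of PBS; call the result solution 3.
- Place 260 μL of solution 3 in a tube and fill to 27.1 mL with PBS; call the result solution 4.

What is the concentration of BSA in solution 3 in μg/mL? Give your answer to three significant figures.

1.92 μg/mL

Step 1: 0.75 mL + 2.25 mL = 3 mL total → factor 3/0.75 = 4
Step 2: 0.2 mL + 0.8 mL = 1 mL total → factor 1/0.2 = 5
Step 3: 350 μL + 10.6 mL = 10950 μL total → factor 10950/350 = 31.286
Dilution factor through solution 3 = 4 × 5 × 31.286 = 625.71
[solution 3] = 1.20 mg/mL / 625.71 = 0.001918 mg/mL = 1.92 μg/mL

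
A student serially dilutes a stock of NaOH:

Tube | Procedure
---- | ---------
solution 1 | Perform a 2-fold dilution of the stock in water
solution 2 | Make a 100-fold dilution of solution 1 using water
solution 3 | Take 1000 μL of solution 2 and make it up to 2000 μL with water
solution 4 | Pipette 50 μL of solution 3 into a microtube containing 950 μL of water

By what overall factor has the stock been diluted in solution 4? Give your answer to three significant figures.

Step 1: 2-fold → factor 2
Step 2: 100-fold → factor 100
Step 3: 1000 μL brought to 2000 μL → factor 2000/1000 = 2
Step 4: 50 μL + 950 μL = 1000 μL total → factor 1000/50 = 20
Overall dilution factor = 2 × 100 × 2 × 20 = 8000

8.00 × 10^3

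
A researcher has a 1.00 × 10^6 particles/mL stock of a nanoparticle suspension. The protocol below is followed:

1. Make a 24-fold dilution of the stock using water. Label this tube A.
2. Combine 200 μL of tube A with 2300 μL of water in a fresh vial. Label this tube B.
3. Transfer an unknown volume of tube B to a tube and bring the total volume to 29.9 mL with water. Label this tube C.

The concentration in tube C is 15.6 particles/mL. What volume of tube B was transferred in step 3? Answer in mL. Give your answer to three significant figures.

0.140 mL

Step 1: 24-fold → factor 24
Step 2: 200 μL + 2300 μL = 2500 μL total → factor 2500/200 = 12.5
Step 3: v brought to 29.9 mL → factor = 29.9 mL/v
Product of known-step factors = 300
Overall factor = 1.00 × 10^6 particles/mL / (15.6 particles/mL) = 64103
Step-3 factor = 64103 / 300 = 213.68
v = 29.9 mL / 213.68 = 0.140 mL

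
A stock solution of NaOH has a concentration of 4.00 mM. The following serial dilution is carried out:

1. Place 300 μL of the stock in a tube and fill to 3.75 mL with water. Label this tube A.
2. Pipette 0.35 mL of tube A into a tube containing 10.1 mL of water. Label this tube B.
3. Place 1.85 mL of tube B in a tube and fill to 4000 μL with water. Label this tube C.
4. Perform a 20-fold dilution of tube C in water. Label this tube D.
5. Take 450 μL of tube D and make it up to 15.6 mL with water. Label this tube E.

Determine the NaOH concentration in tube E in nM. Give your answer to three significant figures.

7.15 nM

Step 1: 300 μL brought to 3.75 mL → factor 3750/300 = 12.5
Step 2: 0.35 mL + 10.1 mL = 10.45 mL total → factor 10.45/0.35 = 29.857
Step 3: 1.85 mL brought to 4000 μL → factor 4/1.85 = 2.1622
Step 4: 20-fold → factor 20
Step 5: 450 μL brought to 15.6 mL → factor 15600/450 = 34.667
Overall dilution factor = 12.5 × 29.857 × 2.1622 × 20 × 34.667 = 5.5949 × 10^5
Final = 4.00 mM / 5.5949 × 10^5 = 7.149 × 10^-6 mM = 7.15 nM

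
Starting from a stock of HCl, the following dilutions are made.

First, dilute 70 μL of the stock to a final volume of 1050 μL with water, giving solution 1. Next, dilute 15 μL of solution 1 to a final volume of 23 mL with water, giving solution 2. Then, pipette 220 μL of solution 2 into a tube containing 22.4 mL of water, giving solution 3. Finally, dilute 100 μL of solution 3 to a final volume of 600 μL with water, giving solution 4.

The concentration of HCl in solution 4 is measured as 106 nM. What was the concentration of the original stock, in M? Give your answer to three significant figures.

Step 1: 70 μL brought to 1050 μL → factor 1050/70 = 15
Step 2: 15 μL brought to 23 mL → factor 23000/15 = 1533.3
Step 3: 220 μL + 22.4 mL = 22620 μL total → factor 22620/220 = 102.82
Step 4: 100 μL brought to 600 μL → factor 600/100 = 6
Overall dilution factor = 15 × 1533.3 × 102.82 × 6 = 1.4189 × 10^7
Stock = 106 nM × 1.4189 × 10^7 = 1.504 × 10^9 nM = 1.50 M

1.50 M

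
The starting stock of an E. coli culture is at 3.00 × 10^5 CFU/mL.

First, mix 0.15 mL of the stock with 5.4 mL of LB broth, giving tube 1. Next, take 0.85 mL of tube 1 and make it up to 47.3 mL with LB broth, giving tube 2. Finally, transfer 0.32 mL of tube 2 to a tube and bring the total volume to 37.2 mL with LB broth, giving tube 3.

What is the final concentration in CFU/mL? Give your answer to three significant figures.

1.25 CFU/mL

Step 1: 0.15 mL + 5.4 mL = 5.55 mL total → factor 5.55/0.15 = 37
Step 2: 0.85 mL brought to 47.3 mL → factor 47.3/0.85 = 55.647
Step 3: 0.32 mL brought to 37.2 mL → factor 37.2/0.32 = 116.25
Overall dilution factor = 37 × 55.647 × 116.25 = 2.3935 × 10^5
Final = 3.00 × 10^5 CFU/mL / 2.3935 × 10^5 = 1.25 CFU/mL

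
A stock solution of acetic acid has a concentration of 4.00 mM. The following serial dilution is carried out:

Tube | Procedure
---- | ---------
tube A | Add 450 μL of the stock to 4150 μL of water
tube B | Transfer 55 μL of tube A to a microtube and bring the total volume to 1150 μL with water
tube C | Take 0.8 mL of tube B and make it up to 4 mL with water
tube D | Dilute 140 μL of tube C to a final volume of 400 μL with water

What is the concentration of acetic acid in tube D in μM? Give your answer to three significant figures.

Step 1: 450 μL + 4150 μL = 4600 μL total → factor 4600/450 = 10.222
Step 2: 55 μL brought to 1150 μL → factor 1150/55 = 20.909
Step 3: 0.8 mL brought to 4 mL → factor 4/0.8 = 5
Step 4: 140 μL brought to 400 μL → factor 400/140 = 2.8571
Overall dilution factor = 10.222 × 20.909 × 5 × 2.8571 = 3053.4
Final = 4.00 mM / 3053.4 = 0.001310 mM = 1.31 μM

1.31 μM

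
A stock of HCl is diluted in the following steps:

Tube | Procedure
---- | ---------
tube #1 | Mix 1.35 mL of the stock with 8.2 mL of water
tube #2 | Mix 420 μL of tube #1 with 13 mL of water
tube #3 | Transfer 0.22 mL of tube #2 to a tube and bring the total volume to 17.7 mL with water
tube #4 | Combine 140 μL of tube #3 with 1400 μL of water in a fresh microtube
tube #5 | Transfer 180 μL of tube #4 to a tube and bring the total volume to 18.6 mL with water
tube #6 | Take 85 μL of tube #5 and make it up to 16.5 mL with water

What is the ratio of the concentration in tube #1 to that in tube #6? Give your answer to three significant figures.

5.67 × 10^8

Step 1: 1.35 mL + 8.2 mL = 9.55 mL total → factor 9.55/1.35 = 7.0741
Step 2: 420 μL + 13 mL = 13420 μL total → factor 13420/420 = 31.952
Step 3: 0.22 mL brought to 17.7 mL → factor 17.7/0.22 = 80.455
Step 4: 140 μL + 1400 μL = 1540 μL total → factor 1540/140 = 11
Step 5: 180 μL brought to 18.6 mL → factor 18600/180 = 103.33
Step 6: 85 μL brought to 16.5 mL → factor 16500/85 = 194.12
Dilution factor to tube #1 = 7.0741; to tube #6 = 4.0126 × 10^9
[tube #1]/[tube #6] = (factor to tube #6)/(factor to tube #1) = 4.0126 × 10^9/7.0741 = 5.67 × 10^8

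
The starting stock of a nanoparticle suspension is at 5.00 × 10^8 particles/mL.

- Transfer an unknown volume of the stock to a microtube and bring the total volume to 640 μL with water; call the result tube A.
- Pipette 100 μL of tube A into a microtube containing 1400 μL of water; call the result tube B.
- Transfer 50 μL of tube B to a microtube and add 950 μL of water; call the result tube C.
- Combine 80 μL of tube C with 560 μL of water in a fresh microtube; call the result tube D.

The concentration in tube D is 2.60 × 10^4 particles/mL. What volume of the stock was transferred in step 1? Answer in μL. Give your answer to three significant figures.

Step 1: v brought to 640 μL → factor = 640 μL/v
Step 2: 100 μL + 1400 μL = 1500 μL total → factor 1500/100 = 15
Step 3: 50 μL + 950 μL = 1000 μL total → factor 1000/50 = 20
Step 4: 80 μL + 560 μL = 640 μL total → factor 640/80 = 8
Product of known-step factors = 2400
Overall factor = 5.00 × 10^8 particles/mL / (2.60 × 10^4 particles/mL) = 19231
Step-1 factor = 19231 / 2400 = 8.0128
v = 640 μL / 8.0128 = 79.9 μL

79.9 μL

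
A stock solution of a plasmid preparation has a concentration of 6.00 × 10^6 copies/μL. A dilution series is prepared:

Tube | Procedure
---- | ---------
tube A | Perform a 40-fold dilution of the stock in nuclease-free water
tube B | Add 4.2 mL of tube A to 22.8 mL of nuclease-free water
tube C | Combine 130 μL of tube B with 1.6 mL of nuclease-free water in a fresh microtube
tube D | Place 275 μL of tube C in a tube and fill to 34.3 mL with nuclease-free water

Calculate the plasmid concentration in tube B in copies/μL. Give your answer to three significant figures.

Step 1: 40-fold → factor 40
Step 2: 4.2 mL + 22.8 mL = 27 mL total → factor 27/4.2 = 6.4286
Dilution factor through tube B = 40 × 6.4286 = 257.14
[tube B] = 6.00 × 10^6 copies/μL / 257.14 = 2.33 × 10^4 copies/μL

2.33 × 10^4 copies/μL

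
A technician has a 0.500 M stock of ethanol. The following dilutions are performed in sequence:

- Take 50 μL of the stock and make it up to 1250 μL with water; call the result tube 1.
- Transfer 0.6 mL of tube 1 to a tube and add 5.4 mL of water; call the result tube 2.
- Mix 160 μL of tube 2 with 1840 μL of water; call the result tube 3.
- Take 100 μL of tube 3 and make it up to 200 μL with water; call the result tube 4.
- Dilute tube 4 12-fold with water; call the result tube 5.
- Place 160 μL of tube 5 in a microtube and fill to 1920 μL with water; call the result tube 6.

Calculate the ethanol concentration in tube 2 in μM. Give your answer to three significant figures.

2.00 × 10^3 μM

Step 1: 50 μL brought to 1250 μL → factor 1250/50 = 25
Step 2: 0.6 mL + 5.4 mL = 6 mL total → factor 6/0.6 = 10
Dilution factor through tube 2 = 25 × 10 = 250
[tube 2] = 0.500 M / 250 = 0.002000 M = 2.00 × 10^3 μM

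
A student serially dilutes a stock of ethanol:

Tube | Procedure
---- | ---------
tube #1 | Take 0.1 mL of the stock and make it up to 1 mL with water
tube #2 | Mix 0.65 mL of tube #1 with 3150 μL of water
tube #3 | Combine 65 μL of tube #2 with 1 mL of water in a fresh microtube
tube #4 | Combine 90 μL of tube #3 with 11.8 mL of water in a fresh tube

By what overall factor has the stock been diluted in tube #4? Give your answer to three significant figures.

1.27 × 10^5

Step 1: 0.1 mL brought to 1 mL → factor 1/0.1 = 10
Step 2: 0.65 mL + 3150 μL = 3.8 mL total → factor 3.8/0.65 = 5.8462
Step 3: 65 μL + 1 mL = 1065 μL total → factor 1065/65 = 16.385
Step 4: 90 μL + 11.8 mL = 11890 μL total → factor 11890/90 = 132.11
Overall dilution factor = 10 × 5.8462 × 16.385 × 132.11 = 1.2655 × 10^5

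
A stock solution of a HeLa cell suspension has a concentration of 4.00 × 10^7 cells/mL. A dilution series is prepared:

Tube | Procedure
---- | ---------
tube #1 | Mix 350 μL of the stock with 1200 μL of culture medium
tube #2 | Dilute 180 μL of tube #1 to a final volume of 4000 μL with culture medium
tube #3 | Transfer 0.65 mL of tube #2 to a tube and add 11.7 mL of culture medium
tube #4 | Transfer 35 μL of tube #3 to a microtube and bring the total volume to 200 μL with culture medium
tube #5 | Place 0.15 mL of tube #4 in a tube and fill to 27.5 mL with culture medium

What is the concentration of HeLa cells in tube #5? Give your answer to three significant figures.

Step 1: 350 μL + 1200 μL = 1550 μL total → factor 1550/350 = 4.4286
Step 2: 180 μL brought to 4000 μL → factor 4000/180 = 22.222
Step 3: 0.65 mL + 11.7 mL = 12.35 mL total → factor 12.35/0.65 = 19
Step 4: 35 μL brought to 200 μL → factor 200/35 = 5.7143
Step 5: 0.15 mL brought to 27.5 mL → factor 27.5/0.15 = 183.33
Overall dilution factor = 4.4286 × 22.222 × 19 × 5.7143 × 183.33 = 1.9589 × 10^6
Final = 4.00 × 10^7 cells/mL / 1.9589 × 10^6 = 20.4 cells/mL

20.4 cells/mL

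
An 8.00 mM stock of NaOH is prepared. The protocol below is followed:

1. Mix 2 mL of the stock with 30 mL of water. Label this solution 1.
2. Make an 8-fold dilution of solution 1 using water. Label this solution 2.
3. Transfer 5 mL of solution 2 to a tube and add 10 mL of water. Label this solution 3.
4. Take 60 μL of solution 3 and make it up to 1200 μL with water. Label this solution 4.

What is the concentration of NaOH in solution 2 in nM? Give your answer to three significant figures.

Step 1: 2 mL + 30 mL = 32 mL total → factor 32/2 = 16
Step 2: 8-fold → factor 8
Dilution factor through solution 2 = 16 × 8 = 128
[solution 2] = 8.00 mM / 128 = 0.06250 mM = 6.25 × 10^4 nM

6.25 × 10^4 nM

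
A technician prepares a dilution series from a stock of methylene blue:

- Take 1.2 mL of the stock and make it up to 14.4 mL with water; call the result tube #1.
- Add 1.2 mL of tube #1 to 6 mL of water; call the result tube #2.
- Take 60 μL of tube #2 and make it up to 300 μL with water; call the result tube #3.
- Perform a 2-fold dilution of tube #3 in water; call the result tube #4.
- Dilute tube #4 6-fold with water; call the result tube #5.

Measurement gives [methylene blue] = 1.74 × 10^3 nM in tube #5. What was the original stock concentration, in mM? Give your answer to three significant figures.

7.52 mM

Step 1: 1.2 mL brought to 14.4 mL → factor 14.4/1.2 = 12
Step 2: 1.2 mL + 6 mL = 7.2 mL total → factor 7.2/1.2 = 6
Step 3: 60 μL brought to 300 μL → factor 300/60 = 5
Step 4: 2-fold → factor 2
Step 5: 6-fold → factor 6
Overall dilution factor = 12 × 6 × 5 × 2 × 6 = 4320
Stock = 1.74 × 10^3 nM × 4320 = 7.517 × 10^6 nM = 7.52 mM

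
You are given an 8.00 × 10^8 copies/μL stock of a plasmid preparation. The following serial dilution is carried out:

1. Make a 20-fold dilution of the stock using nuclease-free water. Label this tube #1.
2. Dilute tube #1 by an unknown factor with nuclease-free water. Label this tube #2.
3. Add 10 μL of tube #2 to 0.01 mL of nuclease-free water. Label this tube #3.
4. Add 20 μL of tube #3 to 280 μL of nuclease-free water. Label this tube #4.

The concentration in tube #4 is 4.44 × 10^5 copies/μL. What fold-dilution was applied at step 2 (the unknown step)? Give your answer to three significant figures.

3.00-fold

Step 1: 20-fold → factor 20
Step 2: unknown factor x
Step 3: 10 μL + 0.01 mL = 20 μL total → factor 20/10 = 2
Step 4: 20 μL + 280 μL = 300 μL total → factor 300/20 = 15
Product of known-step factors = 600
Overall factor = 8.00 × 10^8 copies/μL / (4.44 × 10^5 copies/μL) = 1801.8
x = 1801.8 / 600 = 3.00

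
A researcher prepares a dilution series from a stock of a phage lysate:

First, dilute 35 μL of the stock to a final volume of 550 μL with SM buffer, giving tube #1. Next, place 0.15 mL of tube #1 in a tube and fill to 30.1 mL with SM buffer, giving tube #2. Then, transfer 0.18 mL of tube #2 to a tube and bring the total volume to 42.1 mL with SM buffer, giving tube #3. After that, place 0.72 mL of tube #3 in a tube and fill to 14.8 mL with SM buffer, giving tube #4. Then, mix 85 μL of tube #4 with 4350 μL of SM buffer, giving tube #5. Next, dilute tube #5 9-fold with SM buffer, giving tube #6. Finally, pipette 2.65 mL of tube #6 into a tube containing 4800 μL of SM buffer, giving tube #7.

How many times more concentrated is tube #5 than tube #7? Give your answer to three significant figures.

Step 1: 35 μL brought to 550 μL → factor 550/35 = 15.714
Step 2: 0.15 mL brought to 30.1 mL → factor 30.1/0.15 = 200.67
Step 3: 0.18 mL brought to 42.1 mL → factor 42.1/0.18 = 233.89
Step 4: 0.72 mL brought to 14.8 mL → factor 14.8/0.72 = 20.556
Step 5: 85 μL + 4350 μL = 4435 μL total → factor 4435/85 = 52.176
Step 6: 9-fold → factor 9
Step 7: 2.65 mL + 4800 μL = 7.45 mL total → factor 7.45/2.65 = 2.8113
Dilution factor to tube #5 = 7.9101 × 10^8; to tube #7 = 2.0014 × 10^10
[tube #5]/[tube #7] = (factor to tube #7)/(factor to tube #5) = 2.0014 × 10^10/7.9101 × 10^8 = 25.3

25.3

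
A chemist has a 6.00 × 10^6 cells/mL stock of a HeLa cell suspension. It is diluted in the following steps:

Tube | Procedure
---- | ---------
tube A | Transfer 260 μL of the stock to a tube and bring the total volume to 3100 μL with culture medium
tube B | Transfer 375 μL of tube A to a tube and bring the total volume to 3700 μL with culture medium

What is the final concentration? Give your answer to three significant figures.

5.10 × 10^4 cells/mL

Step 1: 260 μL brought to 3100 μL → factor 3100/260 = 11.923
Step 2: 375 μL brought to 3700 μL → factor 3700/375 = 9.8667
Overall dilution factor = 11.923 × 9.8667 = 117.64
Final = 6.00 × 10^6 cells/mL / 117.64 = 5.10 × 10^4 cells/mL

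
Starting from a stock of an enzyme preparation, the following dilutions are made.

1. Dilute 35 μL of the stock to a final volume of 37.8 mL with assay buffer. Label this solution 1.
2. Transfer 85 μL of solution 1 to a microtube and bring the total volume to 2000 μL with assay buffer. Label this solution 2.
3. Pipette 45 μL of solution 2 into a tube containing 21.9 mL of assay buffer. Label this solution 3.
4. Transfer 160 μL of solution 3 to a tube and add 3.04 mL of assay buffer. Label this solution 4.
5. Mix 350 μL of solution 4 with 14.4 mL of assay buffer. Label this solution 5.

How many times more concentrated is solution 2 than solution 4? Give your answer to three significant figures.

Step 1: 35 μL brought to 37.8 mL → factor 37800/35 = 1080
Step 2: 85 μL brought to 2000 μL → factor 2000/85 = 23.529
Step 3: 45 μL + 21.9 mL = 21945 μL total → factor 21945/45 = 487.67
Step 4: 160 μL + 3.04 mL = 3200 μL total → factor 3200/160 = 20
Dilution factor to solution 2 = 25412; to solution 4 = 2.4785 × 10^8
[solution 2]/[solution 4] = (factor to solution 4)/(factor to solution 2) = 2.4785 × 10^8/25412 = 9.75 × 10^3

9.75 × 10^3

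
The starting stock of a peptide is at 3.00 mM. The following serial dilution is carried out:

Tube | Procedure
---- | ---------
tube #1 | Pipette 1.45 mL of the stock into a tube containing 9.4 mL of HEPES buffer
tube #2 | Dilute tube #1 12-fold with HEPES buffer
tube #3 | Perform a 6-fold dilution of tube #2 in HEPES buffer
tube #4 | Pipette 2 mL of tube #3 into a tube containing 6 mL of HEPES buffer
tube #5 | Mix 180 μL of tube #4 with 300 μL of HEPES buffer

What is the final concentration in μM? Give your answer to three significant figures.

0.522 μM

Step 1: 1.45 mL + 9.4 mL = 10.85 mL total → factor 10.85/1.45 = 7.4828
Step 2: 12-fold → factor 12
Step 3: 6-fold → factor 6
Step 4: 2 mL + 6 mL = 8 mL total → factor 8/2 = 4
Step 5: 180 μL + 300 μL = 480 μL total → factor 480/180 = 2.6667
Overall dilution factor = 7.4828 × 12 × 6 × 4 × 2.6667 = 5746.8
Final = 3.00 mM / 5746.8 = 0.0005220 mM = 0.522 μM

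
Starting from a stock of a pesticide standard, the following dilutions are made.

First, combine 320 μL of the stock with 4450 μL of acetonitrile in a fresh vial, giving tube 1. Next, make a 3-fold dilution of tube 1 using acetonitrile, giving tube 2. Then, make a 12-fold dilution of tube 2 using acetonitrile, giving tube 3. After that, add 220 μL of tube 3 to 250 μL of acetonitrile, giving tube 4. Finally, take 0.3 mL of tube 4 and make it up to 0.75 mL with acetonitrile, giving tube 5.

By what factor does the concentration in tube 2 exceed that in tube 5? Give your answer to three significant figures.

Step 1: 320 μL + 4450 μL = 4770 μL total → factor 4770/320 = 14.906
Step 2: 3-fold → factor 3
Step 3: 12-fold → factor 12
Step 4: 220 μL + 250 μL = 470 μL total → factor 470/220 = 2.1364
Step 5: 0.3 mL brought to 0.75 mL → factor 0.75/0.3 = 2.5
Dilution factor to tube 2 = 44.719; to tube 5 = 2866.1
[tube 2]/[tube 5] = (factor to tube 5)/(factor to tube 2) = 2866.1/44.719 = 64.1

64.1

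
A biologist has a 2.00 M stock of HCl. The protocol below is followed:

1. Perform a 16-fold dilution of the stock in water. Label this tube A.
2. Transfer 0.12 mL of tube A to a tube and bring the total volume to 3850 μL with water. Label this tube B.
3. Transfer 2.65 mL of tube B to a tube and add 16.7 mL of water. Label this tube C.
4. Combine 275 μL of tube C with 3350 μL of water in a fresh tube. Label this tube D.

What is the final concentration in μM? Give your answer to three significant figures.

40.5 μM

Step 1: 16-fold → factor 16
Step 2: 0.12 mL brought to 3850 μL → factor 3.85/0.12 = 32.083
Step 3: 2.65 mL + 16.7 mL = 19.35 mL total → factor 19.35/2.65 = 7.3019
Step 4: 275 μL + 3350 μL = 3625 μL total → factor 3625/275 = 13.182
Overall dilution factor = 16 × 32.083 × 7.3019 × 13.182 = 49409
Final = 2.00 M / 49409 = 4.048 × 10^-5 M = 40.5 μM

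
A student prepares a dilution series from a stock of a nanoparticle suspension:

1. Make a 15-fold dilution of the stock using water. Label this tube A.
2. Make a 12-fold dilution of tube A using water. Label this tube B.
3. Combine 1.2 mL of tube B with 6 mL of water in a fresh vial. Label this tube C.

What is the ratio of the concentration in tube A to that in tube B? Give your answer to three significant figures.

12.0

Step 1: 15-fold → factor 15
Step 2: 12-fold → factor 12
Dilution factor to tube A = 15; to tube B = 180
[tube A]/[tube B] = (factor to tube B)/(factor to tube A) = 180/15 = 12.0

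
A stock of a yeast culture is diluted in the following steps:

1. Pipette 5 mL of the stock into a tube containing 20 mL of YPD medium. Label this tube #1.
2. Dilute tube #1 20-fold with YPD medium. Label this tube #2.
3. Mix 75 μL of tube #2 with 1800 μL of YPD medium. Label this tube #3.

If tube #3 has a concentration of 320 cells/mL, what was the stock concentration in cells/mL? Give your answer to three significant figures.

8.00 × 10^5 cells/mL

Step 1: 5 mL + 20 mL = 25 mL total → factor 25/5 = 5
Step 2: 20-fold → factor 20
Step 3: 75 μL + 1800 μL = 1875 μL total → factor 1875/75 = 25
Overall dilution factor = 5 × 20 × 25 = 2500
Stock = 320 cells/mL × 2500 = 8.00 × 10^5 cells/mL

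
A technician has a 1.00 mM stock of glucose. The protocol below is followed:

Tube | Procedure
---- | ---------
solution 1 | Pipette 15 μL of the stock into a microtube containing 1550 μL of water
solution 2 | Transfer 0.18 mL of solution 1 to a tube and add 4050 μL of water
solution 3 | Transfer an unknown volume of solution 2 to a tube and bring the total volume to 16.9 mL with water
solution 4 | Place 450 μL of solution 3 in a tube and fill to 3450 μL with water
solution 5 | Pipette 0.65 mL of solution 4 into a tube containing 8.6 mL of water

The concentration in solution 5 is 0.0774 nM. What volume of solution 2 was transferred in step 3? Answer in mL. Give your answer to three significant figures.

0.350 mL

Step 1: 15 μL + 1550 μL = 1565 μL total → factor 1565/15 = 104.33
Step 2: 0.18 mL + 4050 μL = 4.23 mL total → factor 4.23/0.18 = 23.5
Step 3: v brought to 16.9 mL → factor = 16.9 mL/v
Step 4: 450 μL brought to 3450 μL → factor 3450/450 = 7.6667
Step 5: 0.65 mL + 8.6 mL = 9.25 mL total → factor 9.25/0.65 = 14.231
Product of known-step factors = 2.675 × 10^5
Overall factor = 1.00 mM / (0.0774 nM) = 1.292 × 10^7
Step-3 factor = 1.292 × 10^7 / 2.675 × 10^5 = 48.298
v = 16.9 mL / 48.298 = 0.350 mL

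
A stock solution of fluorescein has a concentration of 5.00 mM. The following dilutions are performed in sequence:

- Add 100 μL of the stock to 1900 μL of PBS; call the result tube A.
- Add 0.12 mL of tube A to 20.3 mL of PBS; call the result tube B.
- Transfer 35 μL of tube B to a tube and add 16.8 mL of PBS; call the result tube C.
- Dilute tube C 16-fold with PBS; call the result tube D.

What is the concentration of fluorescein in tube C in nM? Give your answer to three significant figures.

Step 1: 100 μL + 1900 μL = 2000 μL total → factor 2000/100 = 20
Step 2: 0.12 mL + 20.3 mL = 20.42 mL total → factor 20.42/0.12 = 170.17
Step 3: 35 μL + 16.8 mL = 16835 μL total → factor 16835/35 = 481
Dilution factor through tube C = 20 × 170.17 × 481 = 1.637 × 10^6
[tube C] = 5.00 mM / 1.637 × 10^6 = 3.054 × 10^-6 mM = 3.05 nM

3.05 nM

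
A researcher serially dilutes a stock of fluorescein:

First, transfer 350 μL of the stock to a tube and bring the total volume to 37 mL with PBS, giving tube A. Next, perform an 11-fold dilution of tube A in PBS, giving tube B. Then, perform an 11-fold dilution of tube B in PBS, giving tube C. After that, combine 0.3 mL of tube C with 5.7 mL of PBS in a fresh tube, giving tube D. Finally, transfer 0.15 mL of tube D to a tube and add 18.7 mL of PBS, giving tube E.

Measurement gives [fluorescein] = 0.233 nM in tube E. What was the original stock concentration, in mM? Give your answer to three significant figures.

7.49 mM

Step 1: 350 μL brought to 37 mL → factor 37000/350 = 105.71
Step 2: 11-fold → factor 11
Step 3: 11-fold → factor 11
Step 4: 0.3 mL + 5.7 mL = 6 mL total → factor 6/0.3 = 20
Step 5: 0.15 mL + 18.7 mL = 18.85 mL total → factor 18.85/0.15 = 125.67
Overall dilution factor = 105.71 × 11 × 11 × 20 × 125.67 = 3.2149 × 10^7
Stock = 0.233 nM × 3.2149 × 10^7 = 7.491 × 10^6 nM = 7.49 mM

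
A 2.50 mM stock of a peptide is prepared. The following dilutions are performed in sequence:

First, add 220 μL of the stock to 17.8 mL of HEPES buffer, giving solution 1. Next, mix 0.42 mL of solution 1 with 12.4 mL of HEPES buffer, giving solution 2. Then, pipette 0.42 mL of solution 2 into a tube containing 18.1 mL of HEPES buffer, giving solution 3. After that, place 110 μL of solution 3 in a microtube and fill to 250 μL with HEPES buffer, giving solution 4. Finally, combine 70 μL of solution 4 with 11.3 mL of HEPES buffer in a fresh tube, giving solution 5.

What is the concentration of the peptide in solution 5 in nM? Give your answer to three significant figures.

0.0614 nM

Step 1: 220 μL + 17.8 mL = 18020 μL total → factor 18020/220 = 81.909
Step 2: 0.42 mL + 12.4 mL = 12.82 mL total → factor 12.82/0.42 = 30.524
Step 3: 0.42 mL + 18.1 mL = 18.52 mL total → factor 18.52/0.42 = 44.095
Step 4: 110 μL brought to 250 μL → factor 250/110 = 2.2727
Step 5: 70 μL + 11.3 mL = 11370 μL total → factor 11370/70 = 162.43
Overall dilution factor = 81.909 × 30.524 × 44.095 × 2.2727 × 162.43 = 4.0698 × 10^7
Final = 2.50 mM / 4.0698 × 10^7 = 6.143 × 10^-8 mM = 0.0614 nM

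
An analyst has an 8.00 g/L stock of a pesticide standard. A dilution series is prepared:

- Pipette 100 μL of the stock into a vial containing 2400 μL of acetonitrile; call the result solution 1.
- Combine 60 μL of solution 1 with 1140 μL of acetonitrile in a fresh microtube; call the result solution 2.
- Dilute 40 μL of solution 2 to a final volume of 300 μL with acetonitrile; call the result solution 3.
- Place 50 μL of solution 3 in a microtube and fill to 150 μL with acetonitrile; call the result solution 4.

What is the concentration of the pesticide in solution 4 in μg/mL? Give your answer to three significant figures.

0.711 μg/mL

Step 1: 100 μL + 2400 μL = 2500 μL total → factor 2500/100 = 25
Step 2: 60 μL + 1140 μL = 1200 μL total → factor 1200/60 = 20
Step 3: 40 μL brought to 300 μL → factor 300/40 = 7.5
Step 4: 50 μL brought to 150 μL → factor 150/50 = 3
Overall dilution factor = 25 × 20 × 7.5 × 3 = 11250
Final = 8.00 g/L / 11250 = 0.0007111 g/L = 0.711 μg/mL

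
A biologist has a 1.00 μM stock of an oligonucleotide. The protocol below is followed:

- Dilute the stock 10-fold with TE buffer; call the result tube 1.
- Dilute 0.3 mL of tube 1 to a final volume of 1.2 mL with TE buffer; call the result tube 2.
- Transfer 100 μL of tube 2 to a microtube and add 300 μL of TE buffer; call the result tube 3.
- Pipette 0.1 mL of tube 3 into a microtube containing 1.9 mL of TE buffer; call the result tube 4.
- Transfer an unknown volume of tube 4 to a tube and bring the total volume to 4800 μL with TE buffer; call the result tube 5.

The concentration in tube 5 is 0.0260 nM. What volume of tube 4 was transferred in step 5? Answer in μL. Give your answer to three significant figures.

Step 1: 10-fold → factor 10
Step 2: 0.3 mL brought to 1.2 mL → factor 1.2/0.3 = 4
Step 3: 100 μL + 300 μL = 400 μL total → factor 400/100 = 4
Step 4: 0.1 mL + 1.9 mL = 2 mL total → factor 2/0.1 = 20
Step 5: v brought to 4800 μL → factor = 4800 μL/v
Product of known-step factors = 3200
Overall factor = 1.00 μM / (0.0260 nM) = 38462
Step-5 factor = 38462 / 3200 = 12.019
v = 4800 μL / 12.019 = 399 μL

399 μL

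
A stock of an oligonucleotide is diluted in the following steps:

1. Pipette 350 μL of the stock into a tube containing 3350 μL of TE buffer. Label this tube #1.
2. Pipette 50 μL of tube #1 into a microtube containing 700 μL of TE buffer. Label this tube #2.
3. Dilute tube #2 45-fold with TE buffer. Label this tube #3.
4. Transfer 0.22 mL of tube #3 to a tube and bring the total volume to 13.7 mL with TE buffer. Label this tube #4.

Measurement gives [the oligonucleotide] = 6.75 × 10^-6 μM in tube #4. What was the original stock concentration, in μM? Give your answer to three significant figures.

Step 1: 350 μL + 3350 μL = 3700 μL total → factor 3700/350 = 10.571
Step 2: 50 μL + 700 μL = 750 μL total → factor 750/50 = 15
Step 3: 45-fold → factor 45
Step 4: 0.22 mL brought to 13.7 mL → factor 13.7/0.22 = 62.273
Overall dilution factor = 10.571 × 15 × 45 × 62.273 = 4.4436 × 10^5
Stock = 6.75 × 10^-6 μM × 4.4436 × 10^5 = 3.00 μM

3.00 μM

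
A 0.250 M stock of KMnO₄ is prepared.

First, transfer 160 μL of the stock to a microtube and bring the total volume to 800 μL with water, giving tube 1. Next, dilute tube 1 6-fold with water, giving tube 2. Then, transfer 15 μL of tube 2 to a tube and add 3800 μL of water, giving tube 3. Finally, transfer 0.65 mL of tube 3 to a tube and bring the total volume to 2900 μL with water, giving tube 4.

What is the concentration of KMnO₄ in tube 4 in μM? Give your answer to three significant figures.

7.34 μM

Step 1: 160 μL brought to 800 μL → factor 800/160 = 5
Step 2: 6-fold → factor 6
Step 3: 15 μL + 3800 μL = 3815 μL total → factor 3815/15 = 254.33
Step 4: 0.65 mL brought to 2900 μL → factor 2.9/0.65 = 4.4615
Overall dilution factor = 5 × 6 × 254.33 × 4.4615 = 34042
Final = 0.250 M / 34042 = 7.344 × 10^-6 M = 7.34 μM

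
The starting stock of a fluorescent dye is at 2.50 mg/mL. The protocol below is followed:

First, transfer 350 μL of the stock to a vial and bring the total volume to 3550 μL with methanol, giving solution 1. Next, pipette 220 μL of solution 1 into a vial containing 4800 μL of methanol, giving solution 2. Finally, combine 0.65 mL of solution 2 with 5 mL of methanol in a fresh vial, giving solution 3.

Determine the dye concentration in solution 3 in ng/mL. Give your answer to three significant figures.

Step 1: 350 μL brought to 3550 μL → factor 3550/350 = 10.143
Step 2: 220 μL + 4800 μL = 5020 μL total → factor 5020/220 = 22.818
Step 3: 0.65 mL + 5 mL = 5.65 mL total → factor 5.65/0.65 = 8.6923
Overall dilution factor = 10.143 × 22.818 × 8.6923 = 2011.8
Final = 2.50 mg/mL / 2011.8 = 0.001243 mg/mL = 1.24 × 10^3 ng/mL

1.24 × 10^3 ng/mL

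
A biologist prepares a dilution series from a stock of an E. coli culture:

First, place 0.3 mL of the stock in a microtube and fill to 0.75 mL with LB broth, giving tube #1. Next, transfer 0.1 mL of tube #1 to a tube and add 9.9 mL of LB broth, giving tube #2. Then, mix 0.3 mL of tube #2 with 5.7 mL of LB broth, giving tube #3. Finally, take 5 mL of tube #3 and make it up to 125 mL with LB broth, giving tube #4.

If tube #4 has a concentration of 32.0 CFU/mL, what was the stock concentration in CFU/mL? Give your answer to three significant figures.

Step 1: 0.3 mL brought to 0.75 mL → factor 0.75/0.3 = 2.5
Step 2: 0.1 mL + 9.9 mL = 10 mL total → factor 10/0.1 = 100
Step 3: 0.3 mL + 5.7 mL = 6 mL total → factor 6/0.3 = 20
Step 4: 5 mL brought to 125 mL → factor 125/5 = 25
Overall dilution factor = 2.5 × 100 × 20 × 25 = 1.25 × 10^5
Stock = 32.0 CFU/mL × 1.25 × 10^5 = 4.00 × 10^6 CFU/mL

4.00 × 10^6 CFU/mL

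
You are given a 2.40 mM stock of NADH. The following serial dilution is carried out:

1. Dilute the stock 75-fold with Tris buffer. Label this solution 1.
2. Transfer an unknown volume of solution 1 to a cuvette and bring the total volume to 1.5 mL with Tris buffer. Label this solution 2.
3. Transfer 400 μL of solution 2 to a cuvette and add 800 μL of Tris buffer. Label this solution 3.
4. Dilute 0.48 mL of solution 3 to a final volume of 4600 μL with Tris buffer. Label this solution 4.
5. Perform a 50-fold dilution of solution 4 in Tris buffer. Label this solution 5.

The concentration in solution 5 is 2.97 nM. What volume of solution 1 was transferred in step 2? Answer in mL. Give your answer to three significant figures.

0.200 mL

Step 1: 75-fold → factor 75
Step 2: v brought to 1.5 mL → factor = 1.5 mL/v
Step 3: 400 μL + 800 μL = 1200 μL total → factor 1200/400 = 3
Step 4: 0.48 mL brought to 4600 μL → factor 4.6/0.48 = 9.5833
Step 5: 50-fold → factor 50
Product of known-step factors = 1.0781 × 10^5
Overall factor = 2.40 mM / (2.97 nM) = 8.0808 × 10^5
Step-2 factor = 8.0808 × 10^5 / 1.0781 × 10^5 = 7.4952
v = 1.5 mL / 7.4952 = 0.200 mL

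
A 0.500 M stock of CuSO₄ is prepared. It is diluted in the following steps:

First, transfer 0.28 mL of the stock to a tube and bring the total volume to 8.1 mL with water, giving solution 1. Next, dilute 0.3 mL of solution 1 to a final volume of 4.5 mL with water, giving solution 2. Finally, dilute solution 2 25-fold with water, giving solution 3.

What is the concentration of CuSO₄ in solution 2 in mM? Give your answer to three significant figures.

Step 1: 0.28 mL brought to 8.1 mL → factor 8.1/0.28 = 28.929
Step 2: 0.3 mL brought to 4.5 mL → factor 4.5/0.3 = 15
Dilution factor through solution 2 = 28.929 × 15 = 433.93
[solution 2] = 0.500 M / 433.93 = 0.001152 M = 1.15 mM

1.15 mM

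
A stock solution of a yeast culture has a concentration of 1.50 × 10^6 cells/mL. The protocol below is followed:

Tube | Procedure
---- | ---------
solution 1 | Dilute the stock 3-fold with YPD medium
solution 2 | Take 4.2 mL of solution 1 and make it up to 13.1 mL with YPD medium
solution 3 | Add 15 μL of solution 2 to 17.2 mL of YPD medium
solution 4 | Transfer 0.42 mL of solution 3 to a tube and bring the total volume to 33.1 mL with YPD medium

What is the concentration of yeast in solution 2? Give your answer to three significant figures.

1.60 × 10^5 cells/mL

Step 1: 3-fold → factor 3
Step 2: 4.2 mL brought to 13.1 mL → factor 13.1/4.2 = 3.119
Dilution factor through solution 2 = 3 × 3.119 = 9.3571
[solution 2] = 1.50 × 10^6 cells/mL / 9.3571 = 1.60 × 10^5 cells/mL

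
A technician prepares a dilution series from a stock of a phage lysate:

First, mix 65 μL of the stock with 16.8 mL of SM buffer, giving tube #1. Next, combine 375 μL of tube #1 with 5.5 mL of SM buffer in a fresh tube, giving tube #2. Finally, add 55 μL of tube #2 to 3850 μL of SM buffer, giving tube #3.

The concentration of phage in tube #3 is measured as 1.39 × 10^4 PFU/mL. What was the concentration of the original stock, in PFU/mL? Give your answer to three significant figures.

4.01 × 10^9 PFU/mL

Step 1: 65 μL + 16.8 mL = 16865 μL total → factor 16865/65 = 259.46
Step 2: 375 μL + 5.5 mL = 5875 μL total → factor 5875/375 = 15.667
Step 3: 55 μL + 3850 μL = 3905 μL total → factor 3905/55 = 71
Overall dilution factor = 259.46 × 15.667 × 71 = 2.8861 × 10^5
Stock = 1.39 × 10^4 PFU/mL × 2.8861 × 10^5 = 4.01 × 10^9 PFU/mL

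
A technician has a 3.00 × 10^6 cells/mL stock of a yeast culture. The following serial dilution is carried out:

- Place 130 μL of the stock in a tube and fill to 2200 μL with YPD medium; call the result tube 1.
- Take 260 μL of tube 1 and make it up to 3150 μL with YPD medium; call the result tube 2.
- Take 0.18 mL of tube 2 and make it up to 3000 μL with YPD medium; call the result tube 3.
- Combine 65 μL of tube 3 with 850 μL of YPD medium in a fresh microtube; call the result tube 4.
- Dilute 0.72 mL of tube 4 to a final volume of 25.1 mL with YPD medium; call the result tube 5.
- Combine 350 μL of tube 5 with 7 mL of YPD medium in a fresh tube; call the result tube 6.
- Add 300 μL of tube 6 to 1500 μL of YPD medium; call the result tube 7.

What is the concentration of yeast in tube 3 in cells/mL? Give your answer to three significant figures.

Step 1: 130 μL brought to 2200 μL → factor 2200/130 = 16.923
Step 2: 260 μL brought to 3150 μL → factor 3150/260 = 12.115
Step 3: 0.18 mL brought to 3000 μL → factor 3/0.18 = 16.667
Dilution factor through tube 3 = 16.923 × 12.115 × 16.667 = 3417.2
[tube 3] = 3.00 × 10^6 cells/mL / 3417.2 = 878 cells/mL

878 cells/mL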